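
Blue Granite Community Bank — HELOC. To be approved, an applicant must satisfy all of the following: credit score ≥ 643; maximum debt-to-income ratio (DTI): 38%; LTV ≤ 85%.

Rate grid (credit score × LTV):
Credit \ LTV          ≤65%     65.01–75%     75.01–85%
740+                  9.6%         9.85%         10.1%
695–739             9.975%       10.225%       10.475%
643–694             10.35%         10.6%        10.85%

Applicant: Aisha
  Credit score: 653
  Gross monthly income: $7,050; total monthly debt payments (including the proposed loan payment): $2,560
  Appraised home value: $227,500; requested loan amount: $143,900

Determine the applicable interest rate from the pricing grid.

Credit score 653 ≥ 643; DTI = 2,560/7,050 = 36.3% ≤ 38%
Loan-to-value = 143,900/227,500 = 63.3% — pass (85% max)
Credit 653 → row 643–694; LTV 63.3% → column ≤65%. Grid cell → 10.35%.

10.35%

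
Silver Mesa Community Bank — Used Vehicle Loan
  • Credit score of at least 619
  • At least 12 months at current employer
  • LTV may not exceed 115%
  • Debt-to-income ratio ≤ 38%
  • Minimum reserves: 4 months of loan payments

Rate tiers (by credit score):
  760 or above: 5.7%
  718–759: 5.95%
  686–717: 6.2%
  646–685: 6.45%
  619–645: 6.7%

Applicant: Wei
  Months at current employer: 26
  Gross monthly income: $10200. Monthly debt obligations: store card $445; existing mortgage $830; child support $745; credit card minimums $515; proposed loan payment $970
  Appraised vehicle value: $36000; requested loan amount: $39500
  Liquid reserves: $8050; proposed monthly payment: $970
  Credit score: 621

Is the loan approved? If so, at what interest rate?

Credit score 621 ≥ 619 (meets minimum)
Total monthly debts = (445 + 830 + 745 + 515 + 970) = 3,505. Debt-to-income = 3,505/10,200 = 34.4% — meets 38% limit
Loan-to-value = 39,500/36,000 = 109.7% — pass (115% max)
Employment 26 ≥ 12 months
Liquid reserves cover 8,050/970 = 8.3 months — ≥ 4 required
All requirements met. Score 621 falls in the 619–645 tier → 6.7%.

Approved at 6.7%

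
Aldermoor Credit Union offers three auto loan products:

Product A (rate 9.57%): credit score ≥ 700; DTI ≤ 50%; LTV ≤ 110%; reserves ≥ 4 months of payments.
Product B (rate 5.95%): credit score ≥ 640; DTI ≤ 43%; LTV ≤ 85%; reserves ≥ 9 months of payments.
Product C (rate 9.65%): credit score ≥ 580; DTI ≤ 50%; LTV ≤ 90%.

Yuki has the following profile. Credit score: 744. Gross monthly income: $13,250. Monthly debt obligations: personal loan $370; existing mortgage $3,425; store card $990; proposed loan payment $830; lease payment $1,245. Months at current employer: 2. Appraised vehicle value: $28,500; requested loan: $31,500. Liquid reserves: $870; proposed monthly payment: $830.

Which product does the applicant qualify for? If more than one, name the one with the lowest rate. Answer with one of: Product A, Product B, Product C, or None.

None

Total debts = (370 + 3,425 + 990 + 830 + 1,245) = 6,860; DTI = 6,860/13,250 = 51.8%.
LTV = 31,500/28,500 = 110.5%.
Reserves = 870/830 = 1.0 months.
Product A: score 744 ≥ 700; DTI 51.8% > 50%; LTV 110.5% > 110%; reserves 1.0 < 4 mo → does not qualify.
Product B: score 744 ≥ 640; DTI 51.8% > 43%; LTV 110.5% > 85%; reserves 1.0 < 9 mo → does not qualify.
Product C: score 744 ≥ 580; DTI 51.8% > 50%; LTV 110.5% > 90% → does not qualify.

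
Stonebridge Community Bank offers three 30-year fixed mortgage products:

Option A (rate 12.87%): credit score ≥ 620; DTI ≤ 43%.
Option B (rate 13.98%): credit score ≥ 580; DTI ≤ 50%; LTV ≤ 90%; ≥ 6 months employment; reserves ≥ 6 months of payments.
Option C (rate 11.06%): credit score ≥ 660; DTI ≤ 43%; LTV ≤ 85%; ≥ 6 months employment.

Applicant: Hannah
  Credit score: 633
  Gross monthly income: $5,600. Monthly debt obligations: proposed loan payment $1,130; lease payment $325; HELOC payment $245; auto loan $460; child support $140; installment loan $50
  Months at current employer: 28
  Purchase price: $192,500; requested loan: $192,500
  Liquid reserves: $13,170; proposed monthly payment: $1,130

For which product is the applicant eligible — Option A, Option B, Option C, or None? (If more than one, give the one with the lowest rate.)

Option A

Total debts = (1,130 + 325 + 245 + 460 + 140 + 50) = 2,350; DTI = 2,350/5,600 = 42%.
LTV = 192,500/192,500 = 100%.
Reserves = 13,170/1,130 = 11.7 months.
Option A: score 633 ≥ 620; DTI 42% ≤ 43% → qualifies.
Option B: score 633 ≥ 580; DTI 42% ≤ 50%; LTV 100% > 90%; employment 28 ≥ 6 mo; reserves 11.7 ≥ 6 mo → does not qualify.
Option C: score 633 < 660; DTI 42% ≤ 43%; LTV 100% > 85%; employment 28 ≥ 6 mo → does not qualify.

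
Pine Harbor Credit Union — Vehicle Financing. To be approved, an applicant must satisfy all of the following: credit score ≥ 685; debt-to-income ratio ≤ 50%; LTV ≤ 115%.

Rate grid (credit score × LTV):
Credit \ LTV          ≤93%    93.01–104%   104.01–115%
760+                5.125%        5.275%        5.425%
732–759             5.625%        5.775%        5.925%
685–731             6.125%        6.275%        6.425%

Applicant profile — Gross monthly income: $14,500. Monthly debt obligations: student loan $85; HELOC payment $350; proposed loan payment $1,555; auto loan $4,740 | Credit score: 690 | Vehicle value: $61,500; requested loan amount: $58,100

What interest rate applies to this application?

Credit score 690 ≥ 685; Total monthly debts = (85 + 350 + 1,555 + 4,740) = 6,730. DTI = 6,730/14,500 = 46.4% ≤ 50%
Loan-to-value = 58,100/61,500 = 94.5% — pass (115% max)
Row: 690 falls in 685–731. Column: 94.5% falls in 93.01–104%. Rate = 6.275%.

6.275%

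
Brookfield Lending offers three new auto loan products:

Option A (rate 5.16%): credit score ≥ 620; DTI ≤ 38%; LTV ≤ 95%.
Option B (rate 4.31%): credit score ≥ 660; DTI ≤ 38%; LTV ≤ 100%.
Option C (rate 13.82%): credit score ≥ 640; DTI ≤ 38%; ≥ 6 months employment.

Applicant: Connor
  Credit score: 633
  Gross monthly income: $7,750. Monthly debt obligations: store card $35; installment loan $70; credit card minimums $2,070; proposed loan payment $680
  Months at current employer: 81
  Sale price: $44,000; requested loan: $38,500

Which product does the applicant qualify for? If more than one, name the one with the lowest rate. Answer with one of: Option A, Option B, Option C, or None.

Option A

Total debts = (35 + 70 + 2,070 + 680) = 2,855; DTI = 2,855/7,750 = 36.8%.
LTV = 38,500/44,000 = 87.5%.
Option A: score 633 ≥ 620; DTI 36.8% ≤ 38%; LTV 87.5% ≤ 95% → qualifies.
Option B: score 633 < 660; DTI 36.8% ≤ 38%; LTV 87.5% ≤ 100% → does not qualify.
Option C: score 633 < 640; DTI 36.8% ≤ 38%; employment 81 ≥ 6 mo → does not qualify.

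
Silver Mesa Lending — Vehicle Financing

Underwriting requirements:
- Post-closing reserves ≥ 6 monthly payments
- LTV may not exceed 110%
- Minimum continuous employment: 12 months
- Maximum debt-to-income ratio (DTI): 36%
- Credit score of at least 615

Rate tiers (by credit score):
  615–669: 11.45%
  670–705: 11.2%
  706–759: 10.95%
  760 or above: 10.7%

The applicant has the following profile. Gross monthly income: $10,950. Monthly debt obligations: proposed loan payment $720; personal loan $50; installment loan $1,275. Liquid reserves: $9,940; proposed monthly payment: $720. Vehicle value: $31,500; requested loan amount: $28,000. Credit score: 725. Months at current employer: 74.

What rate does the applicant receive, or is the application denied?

Approved at 10.95%

Credit score 725 ≥ 615 (meets minimum)
Total monthly debts = (720 + 50 + 1,275) = 2,045. Debt-to-income = 2,045/10,950 = 18.7% — meets 36% limit
Reserves = 9,940/720 = 13.8 months ≥ 6
LTV = 28,000/31,500 = 88.9% ≤ 110%
Employment 74 ≥ 12 months
All requirements met. Score 725 falls in the 706–759 tier → 10.95%.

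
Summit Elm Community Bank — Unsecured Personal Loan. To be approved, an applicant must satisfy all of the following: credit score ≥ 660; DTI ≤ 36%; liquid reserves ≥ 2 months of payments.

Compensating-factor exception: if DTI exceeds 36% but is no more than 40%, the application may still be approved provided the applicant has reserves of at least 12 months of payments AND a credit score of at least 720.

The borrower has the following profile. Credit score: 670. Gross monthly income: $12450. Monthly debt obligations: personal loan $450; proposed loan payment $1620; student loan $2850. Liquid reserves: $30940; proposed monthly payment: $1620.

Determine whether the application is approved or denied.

Credit score 670 ≥ 660 (meets base)
Total debts = (450 + 1,620 + 2,850) = 4,920. DTI = 4,920/12,450 = 39.5% > 36% — standard DTI limit exceeded.
Reserves: 30,940 ÷ 1,620 = 19.1 months (meets 2-month minimum)
DTI 39.5% is within the 36%–40% exception band; checking compensating factors.
Reserves 19.1 ≥ 12 months; credit score 670 < 720.
Compensating-factor requirement not fully met.

Denied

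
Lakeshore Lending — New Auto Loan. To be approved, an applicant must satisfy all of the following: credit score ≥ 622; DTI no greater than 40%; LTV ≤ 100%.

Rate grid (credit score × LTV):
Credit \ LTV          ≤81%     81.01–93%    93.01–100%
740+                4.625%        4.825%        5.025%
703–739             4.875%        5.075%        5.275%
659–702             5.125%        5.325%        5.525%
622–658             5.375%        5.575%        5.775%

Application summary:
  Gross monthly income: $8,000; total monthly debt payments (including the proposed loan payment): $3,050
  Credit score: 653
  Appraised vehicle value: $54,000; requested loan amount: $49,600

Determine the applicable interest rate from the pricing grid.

5.575%

Credit score 653 ≥ 622; DTI: 3,050 ÷ 8,000 = 38.1%, within the 40% cap
LTV: 49,600 ÷ 54,000 = 91.9%, within 100% cap
Credit 653 → row 622–658; LTV 91.9% → column 81.01–93%. Grid cell → 5.575%.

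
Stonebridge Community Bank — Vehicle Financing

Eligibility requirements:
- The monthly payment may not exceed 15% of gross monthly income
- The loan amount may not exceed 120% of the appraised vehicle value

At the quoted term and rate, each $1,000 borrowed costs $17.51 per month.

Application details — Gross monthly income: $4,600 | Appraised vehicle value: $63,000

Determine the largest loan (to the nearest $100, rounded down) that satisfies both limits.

Payment cap: 15% × $4,600 = $690/month.
At $17.51 per $1,000, that supports 690/17.51 × 1,000 ≈ $39,406 → $39,400.
LTV cap: 120% × $63,000 = $75,600 → $75,600.
Binding constraint: payment-to-income.

$39,400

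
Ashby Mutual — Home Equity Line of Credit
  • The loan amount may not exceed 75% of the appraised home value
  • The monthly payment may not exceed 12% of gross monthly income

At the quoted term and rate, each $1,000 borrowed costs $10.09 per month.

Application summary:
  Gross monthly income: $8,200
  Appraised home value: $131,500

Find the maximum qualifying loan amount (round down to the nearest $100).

$97,500

Payment cap: 12% × $8,200 = $984/month.
At $10.09 per $1,000, that supports 984/10.09 × 1,000 ≈ $97,522 → $97,500.
LTV cap: 75% × $131,500 = $98,625 → $98,600.
Binding constraint: payment-to-income.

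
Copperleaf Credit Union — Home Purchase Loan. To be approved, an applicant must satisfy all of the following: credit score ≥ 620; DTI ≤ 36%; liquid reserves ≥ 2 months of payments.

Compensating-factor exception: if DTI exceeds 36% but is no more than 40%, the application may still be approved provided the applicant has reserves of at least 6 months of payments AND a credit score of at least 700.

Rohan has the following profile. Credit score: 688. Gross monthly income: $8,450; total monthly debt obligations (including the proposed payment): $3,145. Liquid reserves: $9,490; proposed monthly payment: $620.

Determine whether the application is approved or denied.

Denied

Credit score 688 ≥ 620 (meets base)
DTI = 3,145/8,450 = 37.2% > 36% — standard DTI limit exceeded.
Reserves: 9,490 ÷ 620 = 15.3 months (meets 2-month minimum)
37.2% falls in the override range (36%–40%), so the compensating-factor test applies.
Reserves 15.3 ≥ 6 months; credit score 688 < 700.
Compensating-factor requirement not fully met.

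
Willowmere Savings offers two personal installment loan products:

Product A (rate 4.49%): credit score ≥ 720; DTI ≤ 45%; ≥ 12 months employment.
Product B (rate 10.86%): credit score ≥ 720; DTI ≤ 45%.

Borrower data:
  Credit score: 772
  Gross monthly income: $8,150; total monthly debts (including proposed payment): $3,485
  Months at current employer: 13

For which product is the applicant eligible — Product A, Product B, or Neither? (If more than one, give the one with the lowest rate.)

Product A

DTI = 3,485/8,150 = 42.8%.
Product A: score 772 ≥ 720; DTI 42.8% ≤ 45%; employment 13 ≥ 12 mo → qualifies.
Product B: score 772 ≥ 720; DTI 42.8% ≤ 45% → qualifies.
Qualifying: Product A, Product B. Lowest rate is 4.49% → Product A.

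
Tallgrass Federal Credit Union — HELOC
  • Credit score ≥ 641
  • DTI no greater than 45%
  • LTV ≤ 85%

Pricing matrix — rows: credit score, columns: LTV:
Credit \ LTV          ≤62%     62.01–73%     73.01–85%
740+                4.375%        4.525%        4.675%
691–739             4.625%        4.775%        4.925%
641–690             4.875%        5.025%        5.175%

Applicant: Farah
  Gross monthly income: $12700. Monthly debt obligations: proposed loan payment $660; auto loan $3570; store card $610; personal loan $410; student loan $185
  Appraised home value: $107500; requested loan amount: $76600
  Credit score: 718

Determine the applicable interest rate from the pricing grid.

4.775%

Credit score 718 ≥ 641; Total monthly debts = (660 + 3,570 + 610 + 410 + 185) = 5,435. DTI = 5,435/12,700 = 42.8% ≤ 45%
Loan-to-value = 76,600/107,500 = 71.3% — pass (85% max)
Row: 718 falls in 691–739. Column: 71.3% falls in 62.01–73%. Rate = 4.775%.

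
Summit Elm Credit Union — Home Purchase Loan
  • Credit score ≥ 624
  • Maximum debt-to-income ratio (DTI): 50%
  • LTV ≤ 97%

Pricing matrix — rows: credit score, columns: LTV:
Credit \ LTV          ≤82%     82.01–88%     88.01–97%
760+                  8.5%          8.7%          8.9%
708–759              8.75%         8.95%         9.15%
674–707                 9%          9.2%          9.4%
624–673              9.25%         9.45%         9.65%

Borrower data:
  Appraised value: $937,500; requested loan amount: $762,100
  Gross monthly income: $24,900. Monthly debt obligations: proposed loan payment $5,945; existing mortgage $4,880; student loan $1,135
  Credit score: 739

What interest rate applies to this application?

Credit score 739 ≥ 624; Total monthly debts = (5,945 + 4,880 + 1,135) = 11,960. DTI: 11,960 ÷ 24,900 = 48%, within the 50% cap
Loan-to-value = 762,100/937,500 = 81.3% — pass (97% max)
Row: 739 falls in 708–759. Column: 81.3% falls in ≤82%. Rate = 8.75%.

8.75%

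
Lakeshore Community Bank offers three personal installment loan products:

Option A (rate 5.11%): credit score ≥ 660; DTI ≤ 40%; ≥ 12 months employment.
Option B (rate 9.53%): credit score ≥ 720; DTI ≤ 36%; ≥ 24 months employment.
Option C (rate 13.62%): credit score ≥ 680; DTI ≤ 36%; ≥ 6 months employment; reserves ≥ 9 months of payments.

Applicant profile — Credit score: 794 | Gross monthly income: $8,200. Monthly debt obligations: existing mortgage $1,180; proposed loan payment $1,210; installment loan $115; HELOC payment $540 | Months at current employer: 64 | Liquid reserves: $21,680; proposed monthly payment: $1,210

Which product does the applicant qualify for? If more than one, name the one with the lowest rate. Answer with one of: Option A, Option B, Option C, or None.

Option A

Total debts = (1,180 + 1,210 + 115 + 540) = 3,045; DTI = 3,045/8,200 = 37.1%.
Reserves = 21,680/1,210 = 17.9 months.
Option A: score 794 ≥ 660; DTI 37.1% ≤ 40%; employment 64 ≥ 12 mo → qualifies.
Option B: score 794 ≥ 720; DTI 37.1% > 36%; employment 64 ≥ 24 mo → does not qualify.
Option C: score 794 ≥ 680; DTI 37.1% > 36%; employment 64 ≥ 6 mo; reserves 17.9 ≥ 9 mo → does not qualify.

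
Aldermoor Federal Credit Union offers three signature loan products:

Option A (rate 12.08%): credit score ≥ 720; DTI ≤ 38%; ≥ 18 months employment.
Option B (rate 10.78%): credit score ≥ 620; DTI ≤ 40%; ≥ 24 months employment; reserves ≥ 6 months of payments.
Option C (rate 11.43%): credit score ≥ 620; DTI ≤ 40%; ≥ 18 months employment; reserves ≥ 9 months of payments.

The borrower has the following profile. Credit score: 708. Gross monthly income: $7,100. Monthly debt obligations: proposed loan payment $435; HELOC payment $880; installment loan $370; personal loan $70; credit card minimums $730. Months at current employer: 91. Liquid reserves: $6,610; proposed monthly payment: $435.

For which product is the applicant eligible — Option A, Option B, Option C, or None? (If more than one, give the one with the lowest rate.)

Option B

Total debts = (435 + 880 + 370 + 70 + 730) = 2,485; DTI = 2,485/7,100 = 35%.
Reserves = 6,610/435 = 15.2 months.
Option A: score 708 < 720; DTI 35% ≤ 38%; employment 91 ≥ 18 mo → does not qualify.
Option B: score 708 ≥ 620; DTI 35% ≤ 40%; employment 91 ≥ 24 mo; reserves 15.2 ≥ 6 mo → qualifies.
Option C: score 708 ≥ 620; DTI 35% ≤ 40%; employment 91 ≥ 18 mo; reserves 15.2 ≥ 9 mo → qualifies.
Qualifying: Option B, Option C. Lowest rate is 10.78% → Option B.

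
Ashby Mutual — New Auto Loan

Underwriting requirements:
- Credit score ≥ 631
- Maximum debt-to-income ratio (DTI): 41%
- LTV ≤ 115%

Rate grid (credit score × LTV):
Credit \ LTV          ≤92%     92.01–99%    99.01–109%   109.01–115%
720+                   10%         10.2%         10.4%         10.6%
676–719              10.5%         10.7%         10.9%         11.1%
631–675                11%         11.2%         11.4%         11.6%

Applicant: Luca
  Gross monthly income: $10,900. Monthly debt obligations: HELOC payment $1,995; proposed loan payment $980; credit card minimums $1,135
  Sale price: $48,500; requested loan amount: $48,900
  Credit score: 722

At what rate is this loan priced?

10.4%

Credit score 722 ≥ 631; Total monthly debts = (1,995 + 980 + 1,135) = 4,110. DTI: 4,110 ÷ 10,900 = 37.7%, within the 41% cap
LTV: 48,900 ÷ 48,500 = 100.8%, within 115% cap
Credit 722 → row 720+; LTV 100.8% → column 99.01–109%. Grid cell → 10.4%.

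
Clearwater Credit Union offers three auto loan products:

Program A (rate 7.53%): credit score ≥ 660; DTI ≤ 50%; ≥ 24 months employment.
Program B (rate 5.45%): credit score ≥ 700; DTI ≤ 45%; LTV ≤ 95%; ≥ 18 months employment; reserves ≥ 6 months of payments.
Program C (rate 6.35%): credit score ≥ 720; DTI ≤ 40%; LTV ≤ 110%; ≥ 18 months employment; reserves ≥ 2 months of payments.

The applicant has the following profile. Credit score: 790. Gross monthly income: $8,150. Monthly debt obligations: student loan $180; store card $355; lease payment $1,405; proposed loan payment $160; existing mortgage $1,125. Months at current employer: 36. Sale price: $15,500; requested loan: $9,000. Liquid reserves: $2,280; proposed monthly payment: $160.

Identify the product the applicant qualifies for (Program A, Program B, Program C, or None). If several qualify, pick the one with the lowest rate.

Program B

Total debts = (180 + 355 + 1,405 + 160 + 1,125) = 3,225; DTI = 3,225/8,150 = 39.6%.
LTV = 9,000/15,500 = 58.1%.
Reserves = 2,280/160 = 14.2 months.
Program A: score 790 ≥ 660; DTI 39.6% ≤ 50%; employment 36 ≥ 24 mo → qualifies.
Program B: score 790 ≥ 700; DTI 39.6% ≤ 45%; LTV 58.1% ≤ 95%; employment 36 ≥ 18 mo; reserves 14.2 ≥ 6 mo → qualifies.
Program C: score 790 ≥ 720; DTI 39.6% ≤ 40%; LTV 58.1% ≤ 110%; employment 36 ≥ 18 mo; reserves 14.2 ≥ 2 mo → qualifies.
Qualifying: Program A, Program B, Program C. Lowest rate is 5.45% → Program B.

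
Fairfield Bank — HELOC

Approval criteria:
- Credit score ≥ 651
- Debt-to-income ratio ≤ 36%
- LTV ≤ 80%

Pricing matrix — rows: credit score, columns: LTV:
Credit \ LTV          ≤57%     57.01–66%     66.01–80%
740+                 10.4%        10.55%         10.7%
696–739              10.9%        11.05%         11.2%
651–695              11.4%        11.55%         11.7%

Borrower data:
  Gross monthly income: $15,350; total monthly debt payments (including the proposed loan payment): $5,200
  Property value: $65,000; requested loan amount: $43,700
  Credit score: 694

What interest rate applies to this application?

11.7%

Credit score 694 ≥ 651; DTI: 5,200 ÷ 15,350 = 33.9%, within the 36% cap
LTV: 43,700 ÷ 65,000 = 67.2%, within 80% cap
Score 694 is in the 651–695 band; LTV 67.2% is in the 66.01–80% band → 11.7%.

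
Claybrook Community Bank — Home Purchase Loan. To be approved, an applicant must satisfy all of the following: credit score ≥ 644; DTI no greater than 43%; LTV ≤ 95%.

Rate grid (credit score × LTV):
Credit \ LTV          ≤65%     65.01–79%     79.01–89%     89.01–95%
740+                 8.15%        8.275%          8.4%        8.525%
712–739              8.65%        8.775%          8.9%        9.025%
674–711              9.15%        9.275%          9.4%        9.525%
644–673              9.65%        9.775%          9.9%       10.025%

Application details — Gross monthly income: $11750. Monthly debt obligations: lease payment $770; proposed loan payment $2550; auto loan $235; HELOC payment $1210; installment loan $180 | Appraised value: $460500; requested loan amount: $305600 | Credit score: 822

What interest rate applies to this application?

8.275%

Credit score 822 ≥ 644; Total monthly debts = (770 + 2,550 + 235 + 1,210 + 180) = 4,945. Debt-to-income = 4,945/11,750 = 42.1% — meets 43% limit
LTV = 305,600/460,500 = 66.4% ≤ 95%
Row: 822 falls in 740+. Column: 66.4% falls in 65.01–79%. Rate = 8.275%.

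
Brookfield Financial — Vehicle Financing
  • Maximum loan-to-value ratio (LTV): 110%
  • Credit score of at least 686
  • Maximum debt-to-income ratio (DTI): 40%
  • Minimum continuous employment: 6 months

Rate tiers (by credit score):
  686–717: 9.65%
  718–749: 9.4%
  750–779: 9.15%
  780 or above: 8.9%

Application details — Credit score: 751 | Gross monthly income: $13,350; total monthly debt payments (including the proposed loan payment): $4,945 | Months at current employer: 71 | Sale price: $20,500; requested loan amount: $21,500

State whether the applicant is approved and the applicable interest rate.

Credit score 751 ≥ 686 (meets minimum)
Employment 71 ≥ 6 months
LTV = 21,500/20,500 = 104.9% ≤ 110%
DTI: 4,945 ÷ 13,350 = 37%, within the 40% cap
All requirements met. Score 751 falls in the 750–779 tier → 9.15%.

Approved at 9.15%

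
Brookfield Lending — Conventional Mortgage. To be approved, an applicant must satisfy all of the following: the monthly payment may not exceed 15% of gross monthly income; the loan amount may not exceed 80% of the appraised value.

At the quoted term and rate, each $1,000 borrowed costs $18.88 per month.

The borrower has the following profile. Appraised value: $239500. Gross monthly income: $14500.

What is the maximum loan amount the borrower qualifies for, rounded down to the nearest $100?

Payment cap: 15% × $14,500 = $2,175/month.
At $18.88 per $1,000, that supports 2,175/18.88 × 1,000 ≈ $115,201 → $115,200.
LTV cap: 80% × $239,500 = $191,600 → $191,600.
Binding constraint: payment-to-income.

$115,200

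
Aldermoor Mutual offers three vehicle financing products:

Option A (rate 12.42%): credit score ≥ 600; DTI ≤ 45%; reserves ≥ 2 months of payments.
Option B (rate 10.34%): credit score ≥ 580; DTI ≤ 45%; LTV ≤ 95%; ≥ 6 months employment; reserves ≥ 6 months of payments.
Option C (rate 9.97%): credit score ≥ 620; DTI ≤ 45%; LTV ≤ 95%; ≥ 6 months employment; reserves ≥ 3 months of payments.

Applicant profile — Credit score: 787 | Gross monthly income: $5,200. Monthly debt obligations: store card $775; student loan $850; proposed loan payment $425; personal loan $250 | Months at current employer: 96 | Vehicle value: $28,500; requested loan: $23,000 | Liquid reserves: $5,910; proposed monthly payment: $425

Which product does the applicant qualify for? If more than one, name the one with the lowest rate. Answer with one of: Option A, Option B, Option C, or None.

Total debts = (775 + 850 + 425 + 250) = 2,300; DTI = 2,300/5,200 = 44.2%.
LTV = 23,000/28,500 = 80.7%.
Reserves = 5,910/425 = 13.9 months.
Option A: score 787 ≥ 600; DTI 44.2% ≤ 45%; reserves 13.9 ≥ 2 mo → qualifies.
Option B: score 787 ≥ 580; DTI 44.2% ≤ 45%; LTV 80.7% ≤ 95%; employment 96 ≥ 6 mo; reserves 13.9 ≥ 6 mo → qualifies.
Option C: score 787 ≥ 620; DTI 44.2% ≤ 45%; LTV 80.7% ≤ 95%; employment 96 ≥ 6 mo; reserves 13.9 ≥ 3 mo → qualifies.
Qualifying: Option A, Option B, Option C. Lowest rate is 9.97% → Option C.

Option C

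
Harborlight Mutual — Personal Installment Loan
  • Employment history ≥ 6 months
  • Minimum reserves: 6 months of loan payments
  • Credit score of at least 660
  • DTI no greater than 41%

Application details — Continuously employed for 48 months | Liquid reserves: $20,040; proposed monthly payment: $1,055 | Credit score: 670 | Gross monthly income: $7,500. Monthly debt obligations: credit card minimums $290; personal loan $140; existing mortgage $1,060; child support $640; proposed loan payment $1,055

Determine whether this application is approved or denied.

Employment 48 ≥ 6 months
Reserves = 20,040/1,055 = 19.0 months ≥ 6
Credit score 670 ≥ 660 (meets)
Total monthly debts = (290 + 140 + 1,060 + 640 + 1,055) = 3,185. DTI = 3,185/7,500 = 42.5% > 41%
Fails on DTI.

Denied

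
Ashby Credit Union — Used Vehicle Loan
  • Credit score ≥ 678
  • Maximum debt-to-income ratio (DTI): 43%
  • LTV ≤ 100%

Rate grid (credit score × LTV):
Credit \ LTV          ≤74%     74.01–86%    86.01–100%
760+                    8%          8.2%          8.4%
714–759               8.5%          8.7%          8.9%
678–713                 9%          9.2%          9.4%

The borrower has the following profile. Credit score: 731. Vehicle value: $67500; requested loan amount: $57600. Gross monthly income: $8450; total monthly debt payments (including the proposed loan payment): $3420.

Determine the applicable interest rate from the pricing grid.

Credit score 731 ≥ 678; Debt-to-income = 3,420/8,450 = 40.5% — meets 43% limit
LTV = 57,600/67,500 = 85.3% ≤ 100%
Score 731 is in the 714–759 band; LTV 85.3% is in the 74.01–86% band → 8.7%.

8.7%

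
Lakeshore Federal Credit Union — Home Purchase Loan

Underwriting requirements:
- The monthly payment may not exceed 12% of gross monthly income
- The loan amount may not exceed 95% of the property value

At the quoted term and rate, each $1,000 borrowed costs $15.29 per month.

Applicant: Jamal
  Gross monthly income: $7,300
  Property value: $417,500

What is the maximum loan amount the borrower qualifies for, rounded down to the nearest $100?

Payment cap: 12% × $7,300 = $876/month.
At $15.29 per $1,000, that supports 876/15.29 × 1,000 ≈ $57,292 → $57,200.
LTV cap: 95% × $417,500 = $396,625 → $396,600.
Binding constraint: payment-to-income.

$57,200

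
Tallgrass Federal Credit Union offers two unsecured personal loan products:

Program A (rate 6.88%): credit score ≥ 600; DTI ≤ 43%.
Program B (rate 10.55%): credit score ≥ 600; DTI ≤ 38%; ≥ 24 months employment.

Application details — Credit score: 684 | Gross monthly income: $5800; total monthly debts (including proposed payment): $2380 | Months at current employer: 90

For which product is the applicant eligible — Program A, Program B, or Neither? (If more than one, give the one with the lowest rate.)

Program A

DTI = 2,380/5,800 = 41%.
Program A: score 684 ≥ 600; DTI 41% ≤ 43% → qualifies.
Program B: score 684 ≥ 600; DTI 41% > 38%; employment 90 ≥ 24 mo → does not qualify.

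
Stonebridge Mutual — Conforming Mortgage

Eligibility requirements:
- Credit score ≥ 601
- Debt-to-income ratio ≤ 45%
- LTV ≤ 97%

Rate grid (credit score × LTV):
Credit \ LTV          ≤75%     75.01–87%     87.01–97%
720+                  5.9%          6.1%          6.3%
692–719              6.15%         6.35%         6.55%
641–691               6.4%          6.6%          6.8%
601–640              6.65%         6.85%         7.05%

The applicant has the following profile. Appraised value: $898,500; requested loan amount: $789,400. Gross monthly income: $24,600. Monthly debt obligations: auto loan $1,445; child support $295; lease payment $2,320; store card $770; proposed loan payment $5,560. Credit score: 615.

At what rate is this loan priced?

Credit score 615 ≥ 601; Total monthly debts = (1,445 + 295 + 2,320 + 770 + 5,560) = 10,390. DTI: 10,390 ÷ 24,600 = 42.2%, within the 45% cap
Loan-to-value = 789,400/898,500 = 87.9% — pass (97% max)
Row: 615 falls in 601–640. Column: 87.9% falls in 87.01–97%. Rate = 7.05%.

7.05%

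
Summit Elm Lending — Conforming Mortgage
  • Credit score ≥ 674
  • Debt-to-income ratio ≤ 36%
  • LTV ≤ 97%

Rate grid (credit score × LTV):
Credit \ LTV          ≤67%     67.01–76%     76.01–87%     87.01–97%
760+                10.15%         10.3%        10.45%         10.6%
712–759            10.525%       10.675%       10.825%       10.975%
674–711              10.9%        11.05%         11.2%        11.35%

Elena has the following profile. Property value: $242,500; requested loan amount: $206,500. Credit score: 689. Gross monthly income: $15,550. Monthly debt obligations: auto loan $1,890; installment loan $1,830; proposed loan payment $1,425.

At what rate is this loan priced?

Credit score 689 ≥ 674; Total monthly debts = (1,890 + 1,830 + 1,425) = 5,145. Debt-to-income = 5,145/15,550 = 33.1% — meets 36% limit
LTV: 206,500 ÷ 242,500 = 85.2%, within 97% cap
Score 689 is in the 674–711 band; LTV 85.2% is in the 76.01–87% band → 11.2%.

11.2%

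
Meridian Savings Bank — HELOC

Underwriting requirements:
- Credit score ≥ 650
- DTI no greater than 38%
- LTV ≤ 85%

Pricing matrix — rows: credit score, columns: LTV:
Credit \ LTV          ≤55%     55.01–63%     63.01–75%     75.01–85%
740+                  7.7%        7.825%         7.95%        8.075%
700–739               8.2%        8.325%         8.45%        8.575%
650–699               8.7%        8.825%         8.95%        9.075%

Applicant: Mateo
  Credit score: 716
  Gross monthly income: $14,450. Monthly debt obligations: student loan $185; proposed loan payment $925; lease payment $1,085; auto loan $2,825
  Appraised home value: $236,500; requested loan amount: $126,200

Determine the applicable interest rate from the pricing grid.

8.2%

Credit score 716 ≥ 650; Total monthly debts = (185 + 925 + 1,085 + 2,825) = 5,020. DTI = 5,020/14,450 = 34.7% ≤ 38%
LTV = 126,200/236,500 = 53.4% ≤ 85%
Score 716 is in the 700–739 band; LTV 53.4% is in the ≤55% band → 8.2%.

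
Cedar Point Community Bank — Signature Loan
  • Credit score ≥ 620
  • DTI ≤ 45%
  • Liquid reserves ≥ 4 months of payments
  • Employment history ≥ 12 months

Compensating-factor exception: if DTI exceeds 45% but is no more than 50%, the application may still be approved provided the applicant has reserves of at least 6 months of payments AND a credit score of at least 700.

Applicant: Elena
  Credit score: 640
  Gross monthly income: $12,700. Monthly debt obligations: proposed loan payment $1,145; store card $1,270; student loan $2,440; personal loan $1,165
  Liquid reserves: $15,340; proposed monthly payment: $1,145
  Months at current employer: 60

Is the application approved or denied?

Credit score 640 ≥ 620 (meets base)
Total debts = (1,145 + 1,270 + 2,440 + 1,165) = 6,020. DTI: 6,020 ÷ 12,700 = 47.4%, over the 45% base limit.
Liquid reserves cover 15,340/1,145 = 13.4 months — ≥ 4 required
Employment 60 ≥ 12 months
DTI 47.4% is within the 45%–50% exception band; checking compensating factors.
Reserves 13.4 ≥ 6 months; credit score 640 < 700.
Override conditions not both satisfied; exception does not apply.

Denied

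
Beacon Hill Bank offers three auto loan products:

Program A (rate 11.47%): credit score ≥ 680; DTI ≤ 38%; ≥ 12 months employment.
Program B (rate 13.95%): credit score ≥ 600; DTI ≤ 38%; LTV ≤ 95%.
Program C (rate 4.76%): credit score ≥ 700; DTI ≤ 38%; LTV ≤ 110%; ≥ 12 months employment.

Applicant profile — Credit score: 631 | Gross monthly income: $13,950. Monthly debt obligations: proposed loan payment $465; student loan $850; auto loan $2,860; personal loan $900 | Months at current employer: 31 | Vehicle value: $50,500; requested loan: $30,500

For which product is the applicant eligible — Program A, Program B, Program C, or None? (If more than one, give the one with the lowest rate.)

Total debts = (465 + 850 + 2,860 + 900) = 5,075; DTI = 5,075/13,950 = 36.4%.
LTV = 30,500/50,500 = 60.4%.
Program A: score 631 < 680; DTI 36.4% ≤ 38%; employment 31 ≥ 12 mo → does not qualify.
Program B: score 631 ≥ 600; DTI 36.4% ≤ 38%; LTV 60.4% ≤ 95% → qualifies.
Program C: score 631 < 700; DTI 36.4% ≤ 38%; LTV 60.4% ≤ 110%; employment 31 ≥ 12 mo → does not qualify.

Program B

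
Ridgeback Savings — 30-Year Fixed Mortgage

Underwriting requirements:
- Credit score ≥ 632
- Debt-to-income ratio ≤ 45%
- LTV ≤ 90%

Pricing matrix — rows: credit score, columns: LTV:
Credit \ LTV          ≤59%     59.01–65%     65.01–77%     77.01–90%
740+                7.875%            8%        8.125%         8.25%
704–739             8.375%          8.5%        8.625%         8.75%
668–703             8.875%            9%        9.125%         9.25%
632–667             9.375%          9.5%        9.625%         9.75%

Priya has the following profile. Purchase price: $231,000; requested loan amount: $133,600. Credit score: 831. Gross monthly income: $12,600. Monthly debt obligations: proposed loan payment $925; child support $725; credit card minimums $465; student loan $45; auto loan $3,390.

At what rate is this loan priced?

Credit score 831 ≥ 632; Total monthly debts = (925 + 725 + 465 + 45 + 3,390) = 5,550. Debt-to-income = 5,550/12,600 = 44% — meets 45% limit
LTV = 133,600/231,000 = 57.8% ≤ 90%
Row: 831 falls in 740+. Column: 57.8% falls in ≤59%. Rate = 7.875%.

7.875%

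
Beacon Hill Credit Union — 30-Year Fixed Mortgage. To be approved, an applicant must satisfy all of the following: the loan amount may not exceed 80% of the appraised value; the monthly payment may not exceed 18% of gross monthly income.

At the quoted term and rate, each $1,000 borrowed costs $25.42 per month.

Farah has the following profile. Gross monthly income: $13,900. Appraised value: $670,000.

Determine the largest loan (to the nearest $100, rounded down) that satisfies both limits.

Payment cap: 18% × $13,900 = $2,502/month.
At $25.42 per $1,000, that supports 2,502/25.42 × 1,000 ≈ $98,426 → $98,400.
LTV cap: 80% × $670,000 = $536,000 → $536,000.
Binding constraint: payment-to-income.

$98,400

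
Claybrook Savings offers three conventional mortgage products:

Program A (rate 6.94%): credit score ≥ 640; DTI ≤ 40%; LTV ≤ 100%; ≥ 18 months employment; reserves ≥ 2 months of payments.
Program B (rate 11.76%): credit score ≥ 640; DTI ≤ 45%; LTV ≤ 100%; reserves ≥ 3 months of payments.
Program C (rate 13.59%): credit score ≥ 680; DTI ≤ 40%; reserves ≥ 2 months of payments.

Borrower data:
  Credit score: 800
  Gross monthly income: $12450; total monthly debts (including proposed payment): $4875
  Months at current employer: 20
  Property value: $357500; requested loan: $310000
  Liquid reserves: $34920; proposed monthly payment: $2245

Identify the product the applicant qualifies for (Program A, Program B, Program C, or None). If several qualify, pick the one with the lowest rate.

Program A

DTI = 4,875/12,450 = 39.2%.
LTV = 310,000/357,500 = 86.7%.
Reserves = 34,920/2,245 = 15.6 months.
Program A: score 800 ≥ 640; DTI 39.2% ≤ 40%; LTV 86.7% ≤ 100%; employment 20 ≥ 18 mo; reserves 15.6 ≥ 2 mo → qualifies.
Program B: score 800 ≥ 640; DTI 39.2% ≤ 45%; LTV 86.7% ≤ 100%; reserves 15.6 ≥ 3 mo → qualifies.
Program C: score 800 ≥ 680; DTI 39.2% ≤ 40%; reserves 15.6 ≥ 2 mo → qualifies.
Qualifying: Program A, Program B, Program C. Lowest rate is 6.94% → Program A.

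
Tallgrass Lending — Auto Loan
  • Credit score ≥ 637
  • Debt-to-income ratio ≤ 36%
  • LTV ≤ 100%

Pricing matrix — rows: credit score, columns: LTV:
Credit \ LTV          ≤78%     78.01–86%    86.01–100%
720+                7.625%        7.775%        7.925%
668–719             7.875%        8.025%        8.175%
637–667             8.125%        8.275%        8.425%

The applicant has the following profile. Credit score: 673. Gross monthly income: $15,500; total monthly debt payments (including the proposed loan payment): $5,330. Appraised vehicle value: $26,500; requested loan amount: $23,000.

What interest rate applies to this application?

Credit score 673 ≥ 637; DTI: 5,330 ÷ 15,500 = 34.4%, within the 36% cap
LTV = 23,000/26,500 = 86.8% ≤ 100%
Score 673 is in the 668–719 band; LTV 86.8% is in the 86.01–100% band → 8.175%.

8.175%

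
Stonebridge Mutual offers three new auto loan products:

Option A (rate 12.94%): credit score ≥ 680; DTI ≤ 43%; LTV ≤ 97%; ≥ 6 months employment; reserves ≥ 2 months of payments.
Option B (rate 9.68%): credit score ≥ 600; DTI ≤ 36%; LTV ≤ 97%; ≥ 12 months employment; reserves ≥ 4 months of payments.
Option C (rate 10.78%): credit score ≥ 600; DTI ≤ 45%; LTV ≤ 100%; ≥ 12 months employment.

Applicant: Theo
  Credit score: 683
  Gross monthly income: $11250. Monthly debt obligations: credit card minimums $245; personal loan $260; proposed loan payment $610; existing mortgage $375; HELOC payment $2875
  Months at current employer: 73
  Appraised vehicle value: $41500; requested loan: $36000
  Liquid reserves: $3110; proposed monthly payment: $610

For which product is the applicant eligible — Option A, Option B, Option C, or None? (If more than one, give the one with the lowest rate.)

Option C

Total debts = (245 + 260 + 610 + 375 + 2,875) = 4,365; DTI = 4,365/11,250 = 38.8%.
LTV = 36,000/41,500 = 86.7%.
Reserves = 3,110/610 = 5.1 months.
Option A: score 683 ≥ 680; DTI 38.8% ≤ 43%; LTV 86.7% ≤ 97%; employment 73 ≥ 6 mo; reserves 5.1 ≥ 2 mo → qualifies.
Option B: score 683 ≥ 600; DTI 38.8% > 36%; LTV 86.7% ≤ 97%; employment 73 ≥ 12 mo; reserves 5.1 ≥ 4 mo → does not qualify.
Option C: score 683 ≥ 600; DTI 38.8% ≤ 45%; LTV 86.7% ≤ 100%; employment 73 ≥ 12 mo → qualifies.
Qualifying: Option A, Option C. Lowest rate is 10.78% → Option C.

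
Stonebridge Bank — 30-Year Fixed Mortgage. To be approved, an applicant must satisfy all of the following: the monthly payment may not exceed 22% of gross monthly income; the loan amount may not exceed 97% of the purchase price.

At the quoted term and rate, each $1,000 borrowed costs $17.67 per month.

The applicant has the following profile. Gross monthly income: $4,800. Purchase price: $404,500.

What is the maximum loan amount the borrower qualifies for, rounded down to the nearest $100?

Payment cap: 22% × $4,800 = $1,056/month.
At $17.67 per $1,000, that supports 1,056/17.67 × 1,000 ≈ $59,762 → $59,700.
LTV cap: 97% × $404,500 = $392,365 → $392,300.
Binding constraint: payment-to-income.

$59,700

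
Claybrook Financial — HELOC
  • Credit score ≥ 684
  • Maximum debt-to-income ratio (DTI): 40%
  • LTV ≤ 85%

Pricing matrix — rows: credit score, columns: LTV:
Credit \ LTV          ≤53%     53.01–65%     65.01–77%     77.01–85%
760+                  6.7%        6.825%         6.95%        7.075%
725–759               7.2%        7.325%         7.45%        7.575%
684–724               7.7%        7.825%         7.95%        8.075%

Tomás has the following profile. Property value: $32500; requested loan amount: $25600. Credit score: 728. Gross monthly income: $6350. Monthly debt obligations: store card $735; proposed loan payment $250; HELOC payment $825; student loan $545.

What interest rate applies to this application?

Credit score 728 ≥ 684; Total monthly debts = (735 + 250 + 825 + 545) = 2,355. DTI: 2,355 ÷ 6,350 = 37.1%, within the 40% cap
Loan-to-value = 25,600/32,500 = 78.8% — pass (85% max)
Score 728 is in the 725–759 band; LTV 78.8% is in the 77.01–85% band → 7.575%.

7.575%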